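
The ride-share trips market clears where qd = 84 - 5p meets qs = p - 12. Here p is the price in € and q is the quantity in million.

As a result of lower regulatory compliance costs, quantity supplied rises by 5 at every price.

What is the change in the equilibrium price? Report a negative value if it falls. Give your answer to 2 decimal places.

-0.83

Solve the original market: 84 - 5p = p - 12, hence p = 16 and q = 4.
The new curves are qd = 84 - 5p (demand) and qs = p - 7 (supply).
New equilibrium: 84 - 5p = p - 7 ⇒ 91 = 6p ⇒ p = 91/6 ≈ 15.1667, q = 49/6 ≈ 8.1667.
Δp = 15.1667 − 16 = -0.83.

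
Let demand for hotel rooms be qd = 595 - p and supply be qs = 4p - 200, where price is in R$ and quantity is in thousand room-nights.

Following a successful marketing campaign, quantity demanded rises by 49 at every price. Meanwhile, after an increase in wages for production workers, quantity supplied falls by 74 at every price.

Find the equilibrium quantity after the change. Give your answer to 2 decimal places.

460.40

Before the shock: 595 - p = 4p - 200 ⇒ 795 = 5p ⇒ p = 159, q = 436.
The new curves are qd = 644 - p (demand) and qs = 4p - 274 (supply).
New equilibrium: 644 - p = 4p - 274 ⇒ 918 = 5p ⇒ p = 183.6, q = 460.4.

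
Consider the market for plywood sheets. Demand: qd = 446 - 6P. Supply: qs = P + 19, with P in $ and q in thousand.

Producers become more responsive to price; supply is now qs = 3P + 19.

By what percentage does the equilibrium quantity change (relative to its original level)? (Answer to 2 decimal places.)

Initially, 446 - 6P = P + 19, so 427 = 7P and P = 61, q = 80.
The shock moves the curves to qd = 446 - 6P and qs = 3P + 19.
New equilibrium: 446 - 6P = 3P + 19 ⇒ 427 = 9P ⇒ P = 427/9 ≈ 47.4444, q = 484/3 ≈ 161.3333.
%Δq = (161.3333 − 80) / 80 × 100 = +101.67%.

+101.67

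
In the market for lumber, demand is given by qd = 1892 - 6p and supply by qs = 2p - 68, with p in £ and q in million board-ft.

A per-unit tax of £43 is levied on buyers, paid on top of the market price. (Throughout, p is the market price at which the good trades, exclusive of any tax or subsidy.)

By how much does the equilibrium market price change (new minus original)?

Initially, 1892 - 6p = 2p - 68, so 1960 = 8p and p = 245, q = 422.
Since buyers pay the price plus the tax, the effective demand curve becomes qd = 1634 - 6p.
Clearing the new market: 1634 - 6p = 2p - 68, so p = 212.75 and q = 357.5.
Δp = 212.75 − 245 = -32.25.

-32.25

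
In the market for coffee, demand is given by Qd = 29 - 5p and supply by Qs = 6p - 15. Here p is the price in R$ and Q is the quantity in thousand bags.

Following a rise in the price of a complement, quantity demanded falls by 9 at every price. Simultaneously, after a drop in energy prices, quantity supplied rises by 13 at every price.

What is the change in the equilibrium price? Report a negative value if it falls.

-2

Initially, 29 - 5p = 6p - 15, so 44 = 11p and p = 4, Q = 9.
After the shift, demand is Qd = 20 - 5p and supply is Qs = 6p - 2.
Setting them equal: 20 - 5p = 6p - 2 → 22 = 11p, so p = 2 and Q = 10.
Δp = 2 − 4 = -2.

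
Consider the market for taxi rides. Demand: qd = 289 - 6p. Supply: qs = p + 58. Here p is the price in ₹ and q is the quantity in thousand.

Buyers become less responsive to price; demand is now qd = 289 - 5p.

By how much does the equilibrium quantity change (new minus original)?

Solve the original market: 289 - 6p = p + 58, hence p = 33 and q = 91.
The new curves are qd = 289 - 5p (demand) and qs = p + 58 (supply).
Setting them equal: 289 - 5p = p + 58 → 231 = 6p, so p = 38.5 and q = 96.5.
Δq = 96.5 − 91 = +5.5.

+5.5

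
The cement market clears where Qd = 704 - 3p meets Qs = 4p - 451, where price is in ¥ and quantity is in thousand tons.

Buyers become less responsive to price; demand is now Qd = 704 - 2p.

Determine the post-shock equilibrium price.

192.5

Solve the original market: 704 - 3p = 4p - 451, hence p = 165 and Q = 209.
The new curves are Qd = 704 - 2p (demand) and Qs = 4p - 451 (supply).
New equilibrium: 704 - 2p = 4p - 451 ⇒ 1155 = 6p ⇒ p = 192.5, Q = 319.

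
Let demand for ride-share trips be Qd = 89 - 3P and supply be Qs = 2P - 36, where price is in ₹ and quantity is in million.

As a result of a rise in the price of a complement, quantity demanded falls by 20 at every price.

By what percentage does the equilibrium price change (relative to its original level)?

-16

Solve the original market: 89 - 3P = 2P - 36, hence P = 25 and Q = 14.
With the change applied: demand Qd = 69 - 3P, supply Qs = 2P - 36.
Equate the new curves: 69 - 3P = 2P - 36, giving 105 = 5P, P = 21, Q = 6.
%ΔP = (21 − 25) / 25 × 100 = -16%.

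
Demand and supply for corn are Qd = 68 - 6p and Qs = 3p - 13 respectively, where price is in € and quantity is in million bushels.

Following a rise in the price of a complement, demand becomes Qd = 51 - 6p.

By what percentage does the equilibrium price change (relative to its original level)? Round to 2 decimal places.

-20.99

Initially, 68 - 6p = 3p - 13, so 81 = 9p and p = 9, Q = 14.
The shock moves the curves to Qd = 51 - 6p and Qs = 3p - 13.
Clearing the new market: 51 - 6p = 3p - 13, so p = 64/9 ≈ 7.1111 and Q = 25/3 ≈ 8.3333.
%Δp = (7.1111 − 9) / 9 × 100 = -20.99%.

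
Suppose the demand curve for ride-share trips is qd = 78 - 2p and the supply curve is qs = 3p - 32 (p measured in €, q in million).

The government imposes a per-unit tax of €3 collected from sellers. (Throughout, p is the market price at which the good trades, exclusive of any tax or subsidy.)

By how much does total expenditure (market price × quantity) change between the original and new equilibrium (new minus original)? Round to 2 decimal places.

Solve the original market: 78 - 2p = 3p - 32, hence p = 22 and q = 34.
Since sellers keep the price net of the tax, the effective supply curve becomes qs = 3p - 41.
Clearing the new market: 78 - 2p = 3p - 41, so p = 23.8 and q = 30.4.
Expenditure moves from 22×34 = 748 to 23.8×30.4 = 723.52; change = -24.48.

-24.48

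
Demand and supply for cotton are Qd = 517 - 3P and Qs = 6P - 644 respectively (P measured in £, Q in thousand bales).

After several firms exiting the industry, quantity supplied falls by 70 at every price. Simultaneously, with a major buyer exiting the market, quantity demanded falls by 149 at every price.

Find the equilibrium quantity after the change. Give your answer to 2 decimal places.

7.33

Before the shock: 517 - 3P = 6P - 644 ⇒ 1161 = 9P ⇒ P = 129, Q = 130.
With the change applied: demand Qd = 368 - 3P, supply Qs = 6P - 714.
New equilibrium: 368 - 3P = 6P - 714 ⇒ 1082 = 9P ⇒ P = 1082/9 ≈ 120.2222, Q = 22/3 ≈ 7.3333.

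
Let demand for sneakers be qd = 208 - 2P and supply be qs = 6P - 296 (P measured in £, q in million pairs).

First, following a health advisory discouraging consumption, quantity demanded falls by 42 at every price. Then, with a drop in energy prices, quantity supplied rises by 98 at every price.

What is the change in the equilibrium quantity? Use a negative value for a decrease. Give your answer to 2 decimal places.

-7.00

Before the shock: 208 - 2P = 6P - 296 ⇒ 504 = 8P ⇒ P = 63, q = 82.
The new curves are qd = 166 - 2P (demand) and qs = 6P - 198 (supply).
Equate the new curves: 166 - 2P = 6P - 198, giving 364 = 8P, P = 45.5, q = 75.
Δq = 75 − 82 = -7.00.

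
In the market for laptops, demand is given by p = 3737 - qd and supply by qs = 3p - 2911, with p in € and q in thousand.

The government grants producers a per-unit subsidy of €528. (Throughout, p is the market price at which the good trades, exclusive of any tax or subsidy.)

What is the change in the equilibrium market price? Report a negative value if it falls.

-396

Original equilibrium: 3737 - p = 3p - 2911 gives 6648 = 4p, so p = 1662 and q = 2075.
Since sellers receive the price plus the subsidy, the effective supply curve becomes qs = 3p - 1327.
New equilibrium: 3737 - p = 3p - 1327 ⇒ 5064 = 4p ⇒ p = 1266, q = 2471.
Δp = 1266 − 1662 = -396.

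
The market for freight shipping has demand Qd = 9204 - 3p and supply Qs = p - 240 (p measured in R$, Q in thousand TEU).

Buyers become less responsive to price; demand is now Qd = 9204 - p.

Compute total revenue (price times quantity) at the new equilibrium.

21164004

Solve the original market: 9204 - 3p = p - 240, hence p = 2361 and Q = 2121.
With the change applied: demand Qd = 9204 - p, supply Qs = p - 240.
Clearing the new market: 9204 - p = p - 240, so p = 4722 and Q = 4482.
New expenditure = 4722 × 4482 = 21164004.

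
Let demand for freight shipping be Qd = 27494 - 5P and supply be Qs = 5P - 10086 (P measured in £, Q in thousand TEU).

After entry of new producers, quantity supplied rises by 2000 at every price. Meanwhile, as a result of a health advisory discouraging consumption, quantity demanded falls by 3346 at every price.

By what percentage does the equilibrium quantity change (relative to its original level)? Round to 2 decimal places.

Before the shock: 27494 - 5P = 5P - 10086 ⇒ 37580 = 10P ⇒ P = 3758, Q = 8704.
With the change applied: demand Qd = 24148 - 5P, supply Qs = 5P - 8086.
Setting them equal: 24148 - 5P = 5P - 8086 → 32234 = 10P, so P = 3223.4 and Q = 8031.
%ΔQ = (8031 − 8704) / 8704 × 100 = -7.73%.

-7.73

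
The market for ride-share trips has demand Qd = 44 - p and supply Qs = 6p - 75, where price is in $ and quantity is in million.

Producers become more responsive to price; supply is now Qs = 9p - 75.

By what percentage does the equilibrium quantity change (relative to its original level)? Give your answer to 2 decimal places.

+18.89

Before the shock: 44 - p = 6p - 75 ⇒ 119 = 7p ⇒ p = 17, Q = 27.
The shock moves the curves to Qd = 44 - p and Qs = 9p - 75.
Clearing the new market: 44 - p = 9p - 75, so p = 11.9 and Q = 32.1.
%ΔQ = (32.1 − 27) / 27 × 100 = +18.89%.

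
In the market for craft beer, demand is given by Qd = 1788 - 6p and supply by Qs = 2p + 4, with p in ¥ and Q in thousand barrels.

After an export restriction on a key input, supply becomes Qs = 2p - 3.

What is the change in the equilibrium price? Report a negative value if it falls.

Initially, 1788 - 6p = 2p + 4, so 1784 = 8p and p = 223, Q = 450.
With the change applied: demand Qd = 1788 - 6p, supply Qs = 2p - 3.
Equate the new curves: 1788 - 6p = 2p - 3, giving 1791 = 8p, p = 223.875, Q = 444.75.
Δp = 223.875 − 223 = +0.875.

+0.875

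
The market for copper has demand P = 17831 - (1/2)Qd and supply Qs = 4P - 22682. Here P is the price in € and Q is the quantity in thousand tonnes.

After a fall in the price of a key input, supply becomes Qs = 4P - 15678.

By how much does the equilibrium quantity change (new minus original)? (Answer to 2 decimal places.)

+2334.67

Before the shock: 35662 - 2P = 4P - 22682 ⇒ 58344 = 6P ⇒ P = 9724, Q = 16214.
After the shift, demand is Qd = 35662 - 2P and supply is Qs = 4P - 15678.
Setting them equal: 35662 - 2P = 4P - 15678 → 51340 = 6P, so P = 25670/3 ≈ 8556.6667 and Q = 55646/3 ≈ 18548.6667.
ΔQ = 18548.6667 − 16214 = +2334.67.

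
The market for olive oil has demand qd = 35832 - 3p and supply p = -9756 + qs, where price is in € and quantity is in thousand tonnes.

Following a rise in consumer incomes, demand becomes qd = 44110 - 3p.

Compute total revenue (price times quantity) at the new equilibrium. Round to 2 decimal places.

Original equilibrium: 35832 - 3p = p + 9756 gives 26076 = 4p, so p = 6519 and q = 16275.
The new curves are qd = 44110 - 3p (demand) and qs = p + 9756 (supply).
Equate the new curves: 44110 - 3p = p + 9756, giving 34354 = 4p, p = 8588.5, q = 18344.5.
New expenditure = 8588.5 × 18344.5 = 157551738.25.

157551738.25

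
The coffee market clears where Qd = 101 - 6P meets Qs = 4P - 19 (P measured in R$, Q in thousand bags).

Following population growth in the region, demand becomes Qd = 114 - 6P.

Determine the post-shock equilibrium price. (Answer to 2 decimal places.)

13.30

Solve the original market: 101 - 6P = 4P - 19, hence P = 12 and Q = 29.
With the change applied: demand Qd = 114 - 6P, supply Qs = 4P - 19.
Clearing the new market: 114 - 6P = 4P - 19, so P = 13.3 and Q = 34.2.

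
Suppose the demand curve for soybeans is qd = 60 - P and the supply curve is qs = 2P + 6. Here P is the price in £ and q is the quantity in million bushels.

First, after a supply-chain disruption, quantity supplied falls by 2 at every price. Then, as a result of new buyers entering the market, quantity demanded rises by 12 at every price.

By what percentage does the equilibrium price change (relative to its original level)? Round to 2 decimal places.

Original equilibrium: 60 - P = 2P + 6 gives 54 = 3P, so P = 18 and q = 42.
The new curves are qd = 72 - P (demand) and qs = 2P + 4 (supply).
Clearing the new market: 72 - P = 2P + 4, so P = 68/3 ≈ 22.6667 and q = 148/3 ≈ 49.3333.
%ΔP = (22.6667 − 18) / 18 × 100 = +25.93%.

+25.93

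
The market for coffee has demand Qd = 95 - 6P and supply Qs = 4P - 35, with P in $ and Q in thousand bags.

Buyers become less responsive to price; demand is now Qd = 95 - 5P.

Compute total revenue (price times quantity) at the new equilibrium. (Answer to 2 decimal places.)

329.01

Solve the original market: 95 - 6P = 4P - 35, hence P = 13 and Q = 17.
The new curves are Qd = 95 - 5P (demand) and Qs = 4P - 35 (supply).
Equate the new curves: 95 - 5P = 4P - 35, giving 130 = 9P, P = 130/9 ≈ 14.4444, Q = 205/9 ≈ 22.7778.
New expenditure = 14.4444 × 22.7778 = 329.01.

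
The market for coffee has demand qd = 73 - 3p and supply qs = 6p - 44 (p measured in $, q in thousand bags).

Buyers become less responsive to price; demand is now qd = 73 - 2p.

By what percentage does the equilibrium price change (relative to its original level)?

+12.5

Initially, 73 - 3p = 6p - 44, so 117 = 9p and p = 13, q = 34.
After the shift, demand is qd = 73 - 2p and supply is qs = 6p - 44.
New equilibrium: 73 - 2p = 6p - 44 ⇒ 117 = 8p ⇒ p = 14.625, q = 43.75.
%Δp = (14.625 − 13) / 13 × 100 = +12.5%.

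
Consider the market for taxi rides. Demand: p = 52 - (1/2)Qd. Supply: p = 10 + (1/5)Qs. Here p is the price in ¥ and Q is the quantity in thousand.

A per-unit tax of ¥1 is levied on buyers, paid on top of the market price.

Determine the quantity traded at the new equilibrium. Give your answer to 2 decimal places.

58.57

Before the shock: 104 - 2p = 5p - 50 ⇒ 154 = 7p ⇒ p = 22, Q = 60.
Since buyers pay the price plus the tax, the effective demand curve becomes Qd = 102 - 2p.
Equate the new curves: 102 - 2p = 5p - 50, giving 152 = 7p, p = 152/7 ≈ 21.7143, Q = 410/7 ≈ 58.5714.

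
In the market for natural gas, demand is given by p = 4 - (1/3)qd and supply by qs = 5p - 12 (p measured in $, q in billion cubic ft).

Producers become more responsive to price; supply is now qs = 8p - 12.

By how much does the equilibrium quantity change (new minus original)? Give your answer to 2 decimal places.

+2.45

Solve the original market: 12 - 3p = 5p - 12, hence p = 3 and q = 3.
The shock moves the curves to qd = 12 - 3p and qs = 8p - 12.
Clearing the new market: 12 - 3p = 8p - 12, so p = 24/11 ≈ 2.1818 and q = 60/11 ≈ 5.4545.
Δq = 5.4545 − 3 = +2.45.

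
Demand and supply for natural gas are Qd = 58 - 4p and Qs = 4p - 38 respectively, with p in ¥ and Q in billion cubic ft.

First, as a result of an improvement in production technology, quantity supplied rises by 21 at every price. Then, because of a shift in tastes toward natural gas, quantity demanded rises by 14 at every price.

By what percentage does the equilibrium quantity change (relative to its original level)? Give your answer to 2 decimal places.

+175.00

Before the shock: 58 - 4p = 4p - 38 ⇒ 96 = 8p ⇒ p = 12, Q = 10.
The new curves are Qd = 72 - 4p (demand) and Qs = 4p - 17 (supply).
Setting them equal: 72 - 4p = 4p - 17 → 89 = 8p, so p = 11.125 and Q = 27.5.
%ΔQ = (27.5 − 10) / 10 × 100 = +175.00%.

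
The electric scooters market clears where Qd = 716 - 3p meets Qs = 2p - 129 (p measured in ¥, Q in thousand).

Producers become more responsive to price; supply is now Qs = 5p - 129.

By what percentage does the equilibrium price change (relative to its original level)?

-37.5

Original equilibrium: 716 - 3p = 2p - 129 gives 845 = 5p, so p = 169 and Q = 209.
The new curves are Qd = 716 - 3p (demand) and Qs = 5p - 129 (supply).
New equilibrium: 716 - 3p = 5p - 129 ⇒ 845 = 8p ⇒ p = 105.625, Q = 399.125.
%Δp = (105.625 − 169) / 169 × 100 = -37.5%.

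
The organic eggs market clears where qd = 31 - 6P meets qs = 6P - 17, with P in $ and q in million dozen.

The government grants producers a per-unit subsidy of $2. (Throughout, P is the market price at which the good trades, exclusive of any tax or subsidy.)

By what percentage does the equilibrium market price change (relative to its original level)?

-25

Initially, 31 - 6P = 6P - 17, so 48 = 12P and P = 4, q = 7.
Since sellers receive the price plus the subsidy, the effective supply curve becomes qs = 6P - 5.
New equilibrium: 31 - 6P = 6P - 5 ⇒ 36 = 12P ⇒ P = 3, q = 13.
%ΔP = (3 − 4) / 4 × 100 = -25%.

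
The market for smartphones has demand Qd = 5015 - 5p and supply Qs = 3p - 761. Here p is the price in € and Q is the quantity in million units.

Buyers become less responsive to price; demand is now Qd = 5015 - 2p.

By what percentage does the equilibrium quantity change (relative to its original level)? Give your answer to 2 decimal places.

+92.50

Initially, 5015 - 5p = 3p - 761, so 5776 = 8p and p = 722, Q = 1405.
The new curves are Qd = 5015 - 2p (demand) and Qs = 3p - 761 (supply).
Clearing the new market: 5015 - 2p = 3p - 761, so p = 1155.2 and Q = 2704.6.
%ΔQ = (2704.6 − 1405) / 1405 × 100 = +92.50%.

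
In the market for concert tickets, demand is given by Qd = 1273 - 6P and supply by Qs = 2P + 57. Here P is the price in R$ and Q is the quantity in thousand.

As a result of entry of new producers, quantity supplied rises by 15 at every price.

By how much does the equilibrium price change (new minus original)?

Original equilibrium: 1273 - 6P = 2P + 57 gives 1216 = 8P, so P = 152 and Q = 361.
After the shift, demand is Qd = 1273 - 6P and supply is Qs = 2P + 72.
Equate the new curves: 1273 - 6P = 2P + 72, giving 1201 = 8P, P = 150.125, Q = 372.25.
ΔP = 150.125 − 152 = -1.875.

-1.875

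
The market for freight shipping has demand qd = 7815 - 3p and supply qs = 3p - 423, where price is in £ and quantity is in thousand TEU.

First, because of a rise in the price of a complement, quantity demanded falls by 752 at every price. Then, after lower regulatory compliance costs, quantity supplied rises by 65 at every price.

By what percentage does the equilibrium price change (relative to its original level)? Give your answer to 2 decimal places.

Initially, 7815 - 3p = 3p - 423, so 8238 = 6p and p = 1373, q = 3696.
The shock moves the curves to qd = 7063 - 3p and qs = 3p - 358.
Clearing the new market: 7063 - 3p = 3p - 358, so p = 7421/6 ≈ 1236.8333 and q = 3352.5.
%Δp = (1236.8333 − 1373) / 1373 × 100 = -9.92%.

-9.92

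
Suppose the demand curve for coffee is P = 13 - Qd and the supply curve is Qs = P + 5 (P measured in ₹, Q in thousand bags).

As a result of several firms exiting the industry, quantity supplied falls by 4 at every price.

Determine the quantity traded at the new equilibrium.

7

Initially, 13 - P = P + 5, so 8 = 2P and P = 4, Q = 9.
With the change applied: demand Qd = 13 - P, supply Qs = P + 1.
Setting them equal: 13 - P = P + 1 → 12 = 2P, so P = 6 and Q = 7.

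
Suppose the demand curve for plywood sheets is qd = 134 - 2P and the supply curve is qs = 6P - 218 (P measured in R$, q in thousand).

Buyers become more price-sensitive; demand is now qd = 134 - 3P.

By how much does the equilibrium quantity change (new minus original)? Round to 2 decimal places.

Before the shock: 134 - 2P = 6P - 218 ⇒ 352 = 8P ⇒ P = 44, q = 46.
After the shift, demand is qd = 134 - 3P and supply is qs = 6P - 218.
Clearing the new market: 134 - 3P = 6P - 218, so P = 352/9 ≈ 39.1111 and q = 50/3 ≈ 16.6667.
Δq = 16.6667 − 46 = -29.33.

-29.33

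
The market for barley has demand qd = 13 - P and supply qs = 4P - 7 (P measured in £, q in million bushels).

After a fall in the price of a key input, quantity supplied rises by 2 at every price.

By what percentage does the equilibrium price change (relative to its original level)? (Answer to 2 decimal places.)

Solve the original market: 13 - P = 4P - 7, hence P = 4 and q = 9.
The new curves are qd = 13 - P (demand) and qs = 4P - 5 (supply).
Equate the new curves: 13 - P = 4P - 5, giving 18 = 5P, P = 3.6, q = 9.4.
%ΔP = (3.6 − 4) / 4 × 100 = -10.00%.

-10.00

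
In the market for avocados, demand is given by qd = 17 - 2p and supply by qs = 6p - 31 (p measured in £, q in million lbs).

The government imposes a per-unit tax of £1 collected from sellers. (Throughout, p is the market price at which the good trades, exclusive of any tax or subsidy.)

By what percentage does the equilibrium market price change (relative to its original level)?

Initially, 17 - 2p = 6p - 31, so 48 = 8p and p = 6, q = 5.
Since sellers keep the price net of the tax, the effective supply curve becomes qs = 6p - 37.
Equate the new curves: 17 - 2p = 6p - 37, giving 54 = 8p, p = 6.75, q = 3.5.
%Δp = (6.75 − 6) / 6 × 100 = +12.5%.

+12.5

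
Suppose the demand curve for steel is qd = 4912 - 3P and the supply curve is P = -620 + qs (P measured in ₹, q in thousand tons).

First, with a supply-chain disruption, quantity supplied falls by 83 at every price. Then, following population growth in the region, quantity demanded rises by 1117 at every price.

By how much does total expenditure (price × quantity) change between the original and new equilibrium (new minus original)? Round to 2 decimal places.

+805841.00

Original equilibrium: 4912 - 3P = P + 620 gives 4292 = 4P, so P = 1073 and q = 1693.
After the shift, demand is qd = 6029 - 3P and supply is qs = P + 537.
Clearing the new market: 6029 - 3P = P + 537, so P = 1373 and q = 1910.
Expenditure moves from 1073×1693 = 1816589 to 1373×1910 = 2622430; change = +805841.00.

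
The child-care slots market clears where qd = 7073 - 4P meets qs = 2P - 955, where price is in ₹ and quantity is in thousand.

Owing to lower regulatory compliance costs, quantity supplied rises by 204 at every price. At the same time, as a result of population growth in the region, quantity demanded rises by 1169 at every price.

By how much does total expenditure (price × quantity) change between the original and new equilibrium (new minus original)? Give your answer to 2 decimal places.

Solve the original market: 7073 - 4P = 2P - 955, hence P = 1338 and q = 1721.
The new curves are qd = 8242 - 4P (demand) and qs = 2P - 751 (supply).
New equilibrium: 8242 - 4P = 2P - 751 ⇒ 8993 = 6P ⇒ P = 8993/6 ≈ 1498.8333, q = 6740/3 ≈ 2246.6667.
Expenditure moves from 1338×1721 = 2302698 to 1498.8333×2246.6667 = 3367378.8889; change = +1064680.89.

+1064680.89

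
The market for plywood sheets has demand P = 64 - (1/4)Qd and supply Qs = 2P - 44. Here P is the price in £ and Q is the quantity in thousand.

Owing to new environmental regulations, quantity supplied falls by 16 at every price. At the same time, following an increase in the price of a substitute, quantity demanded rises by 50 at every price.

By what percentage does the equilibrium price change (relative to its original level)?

Before the shock: 256 - 4P = 2P - 44 ⇒ 300 = 6P ⇒ P = 50, Q = 56.
The shock moves the curves to Qd = 306 - 4P and Qs = 2P - 60.
Setting them equal: 306 - 4P = 2P - 60 → 366 = 6P, so P = 61 and Q = 62.
%ΔP = (61 − 50) / 50 × 100 = +22%.

+22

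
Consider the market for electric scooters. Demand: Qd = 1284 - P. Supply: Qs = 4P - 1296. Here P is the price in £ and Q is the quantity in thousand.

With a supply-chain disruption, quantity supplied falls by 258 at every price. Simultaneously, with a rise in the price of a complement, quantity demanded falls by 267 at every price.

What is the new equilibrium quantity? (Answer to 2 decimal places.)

Initially, 1284 - P = 4P - 1296, so 2580 = 5P and P = 516, Q = 768.
The shock moves the curves to Qd = 1017 - P and Qs = 4P - 1554.
New equilibrium: 1017 - P = 4P - 1554 ⇒ 2571 = 5P ⇒ P = 514.2, Q = 502.8.

502.80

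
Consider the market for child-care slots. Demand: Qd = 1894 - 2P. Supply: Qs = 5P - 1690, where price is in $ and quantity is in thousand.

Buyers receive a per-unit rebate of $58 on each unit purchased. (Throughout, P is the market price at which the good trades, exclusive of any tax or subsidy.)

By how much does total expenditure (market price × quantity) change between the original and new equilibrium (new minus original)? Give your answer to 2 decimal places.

Initially, 1894 - 2P = 5P - 1690, so 3584 = 7P and P = 512, Q = 870.
Since buyers' out-of-pocket price is the market price minus the rebate, the effective demand curve becomes Qd = 2010 - 2P.
Equate the new curves: 2010 - 2P = 5P - 1690, giving 3700 = 7P, P = 3700/7 ≈ 528.5714, Q = 6670/7 ≈ 952.8571.
Expenditure moves from 512×870 = 445440 to 528.5714×952.8571 = 503653.0612; change = +58213.06.

+58213.06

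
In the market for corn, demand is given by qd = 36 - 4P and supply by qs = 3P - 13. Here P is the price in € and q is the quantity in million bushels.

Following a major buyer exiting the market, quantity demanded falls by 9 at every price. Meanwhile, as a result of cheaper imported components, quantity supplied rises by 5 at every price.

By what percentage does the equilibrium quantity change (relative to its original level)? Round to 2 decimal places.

Before the shock: 36 - 4P = 3P - 13 ⇒ 49 = 7P ⇒ P = 7, q = 8.
The shock moves the curves to qd = 27 - 4P and qs = 3P - 8.
New equilibrium: 27 - 4P = 3P - 8 ⇒ 35 = 7P ⇒ P = 5, q = 7.
%Δq = (7 − 8) / 8 × 100 = -12.50%.

-12.50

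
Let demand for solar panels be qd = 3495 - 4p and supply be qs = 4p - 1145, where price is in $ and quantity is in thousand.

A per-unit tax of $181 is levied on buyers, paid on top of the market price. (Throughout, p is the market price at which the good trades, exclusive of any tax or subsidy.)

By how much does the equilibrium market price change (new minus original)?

-90.5

Original equilibrium: 3495 - 4p = 4p - 1145 gives 4640 = 8p, so p = 580 and q = 1175.
Since buyers pay the price plus the tax, the effective demand curve becomes qd = 2771 - 4p.
Equate the new curves: 2771 - 4p = 4p - 1145, giving 3916 = 8p, p = 489.5, q = 813.
Δp = 489.5 − 580 = -90.5.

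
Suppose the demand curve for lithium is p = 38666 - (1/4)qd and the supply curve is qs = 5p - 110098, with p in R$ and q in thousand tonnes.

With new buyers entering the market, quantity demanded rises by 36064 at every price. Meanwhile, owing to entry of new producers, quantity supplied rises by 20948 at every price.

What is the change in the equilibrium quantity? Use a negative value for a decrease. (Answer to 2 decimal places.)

Solve the original market: 154664 - 4p = 5p - 110098, hence p = 29418 and q = 36992.
The new curves are qd = 190728 - 4p (demand) and qs = 5p - 89150 (supply).
Setting them equal: 190728 - 4p = 5p - 89150 → 279878 = 9p, so p = 279878/9 ≈ 31097.5556 and q = 597040/9 ≈ 66337.7778.
Δq = 66337.7778 − 36992 = +29345.78.

+29345.78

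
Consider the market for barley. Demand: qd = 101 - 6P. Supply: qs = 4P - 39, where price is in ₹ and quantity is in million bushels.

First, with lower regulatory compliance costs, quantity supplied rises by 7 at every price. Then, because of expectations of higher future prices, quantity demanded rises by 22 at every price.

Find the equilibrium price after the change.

Original equilibrium: 101 - 6P = 4P - 39 gives 140 = 10P, so P = 14 and q = 17.
The new curves are qd = 123 - 6P (demand) and qs = 4P - 32 (supply).
Setting them equal: 123 - 6P = 4P - 32 → 155 = 10P, so P = 15.5 and q = 30.

15.5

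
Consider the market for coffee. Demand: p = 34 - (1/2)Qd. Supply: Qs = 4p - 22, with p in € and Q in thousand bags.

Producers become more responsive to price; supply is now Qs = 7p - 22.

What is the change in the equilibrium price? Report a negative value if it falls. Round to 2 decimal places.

Initially, 68 - 2p = 4p - 22, so 90 = 6p and p = 15, Q = 38.
With the change applied: demand Qd = 68 - 2p, supply Qs = 7p - 22.
Setting them equal: 68 - 2p = 7p - 22 → 90 = 9p, so p = 10 and Q = 48.
Δp = 10 − 15 = -5.00.

-5.00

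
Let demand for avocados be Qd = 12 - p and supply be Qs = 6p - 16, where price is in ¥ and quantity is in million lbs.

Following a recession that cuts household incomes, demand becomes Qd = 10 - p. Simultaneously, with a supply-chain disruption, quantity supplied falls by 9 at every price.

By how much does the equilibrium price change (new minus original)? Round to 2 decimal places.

Before the shock: 12 - p = 6p - 16 ⇒ 28 = 7p ⇒ p = 4, Q = 8.
After the shift, demand is Qd = 10 - p and supply is Qs = 6p - 25.
Equate the new curves: 10 - p = 6p - 25, giving 35 = 7p, p = 5, Q = 5.
Δp = 5 − 4 = +1.00.

+1.00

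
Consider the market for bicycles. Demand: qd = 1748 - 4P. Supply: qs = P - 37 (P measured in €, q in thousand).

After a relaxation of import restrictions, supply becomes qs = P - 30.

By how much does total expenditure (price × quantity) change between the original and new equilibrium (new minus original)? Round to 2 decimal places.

+1543.36

Original equilibrium: 1748 - 4P = P - 37 gives 1785 = 5P, so P = 357 and q = 320.
The new curves are qd = 1748 - 4P (demand) and qs = P - 30 (supply).
Clearing the new market: 1748 - 4P = P - 30, so P = 355.6 and q = 325.6.
Expenditure moves from 357×320 = 114240 to 355.6×325.6 = 115783.36; change = +1543.36.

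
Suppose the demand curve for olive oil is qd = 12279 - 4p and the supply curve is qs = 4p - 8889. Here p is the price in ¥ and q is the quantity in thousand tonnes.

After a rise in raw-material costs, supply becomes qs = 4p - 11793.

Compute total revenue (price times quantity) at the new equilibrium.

731187

Before the shock: 12279 - 4p = 4p - 8889 ⇒ 21168 = 8p ⇒ p = 2646, q = 1695.
The new curves are qd = 12279 - 4p (demand) and qs = 4p - 11793 (supply).
Clearing the new market: 12279 - 4p = 4p - 11793, so p = 3009 and q = 243.
New expenditure = 3009 × 243 = 731187.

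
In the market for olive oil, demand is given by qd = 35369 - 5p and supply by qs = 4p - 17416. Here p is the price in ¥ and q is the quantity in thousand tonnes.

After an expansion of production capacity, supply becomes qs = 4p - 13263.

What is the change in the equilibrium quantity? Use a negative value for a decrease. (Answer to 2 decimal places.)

Original equilibrium: 35369 - 5p = 4p - 17416 gives 52785 = 9p, so p = 5865 and q = 6044.
The new curves are qd = 35369 - 5p (demand) and qs = 4p - 13263 (supply).
Setting them equal: 35369 - 5p = 4p - 13263 → 48632 = 9p, so p = 48632/9 ≈ 5403.5556 and q = 75161/9 ≈ 8351.2222.
Δq = 8351.2222 − 6044 = +2307.22.

+2307.22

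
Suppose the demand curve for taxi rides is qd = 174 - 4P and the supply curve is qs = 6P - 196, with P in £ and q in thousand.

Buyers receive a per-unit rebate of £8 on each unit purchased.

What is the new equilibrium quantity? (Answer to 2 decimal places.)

Original equilibrium: 174 - 4P = 6P - 196 gives 370 = 10P, so P = 37 and q = 26.
Since buyers' out-of-pocket price is the market price minus the rebate, the effective demand curve becomes qd = 206 - 4P.
Setting them equal: 206 - 4P = 6P - 196 → 402 = 10P, so P = 40.2 and q = 45.2.

45.20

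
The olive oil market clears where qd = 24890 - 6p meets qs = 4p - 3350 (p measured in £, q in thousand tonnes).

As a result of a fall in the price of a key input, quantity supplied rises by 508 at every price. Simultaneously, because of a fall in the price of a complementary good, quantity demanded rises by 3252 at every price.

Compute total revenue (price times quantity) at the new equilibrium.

29594677.44

Before the shock: 24890 - 6p = 4p - 3350 ⇒ 28240 = 10p ⇒ p = 2824, q = 7946.
The shock moves the curves to qd = 28142 - 6p and qs = 4p - 2842.
Clearing the new market: 28142 - 6p = 4p - 2842, so p = 3098.4 and q = 9551.6.
New expenditure = 3098.4 × 9551.6 = 29594677.44.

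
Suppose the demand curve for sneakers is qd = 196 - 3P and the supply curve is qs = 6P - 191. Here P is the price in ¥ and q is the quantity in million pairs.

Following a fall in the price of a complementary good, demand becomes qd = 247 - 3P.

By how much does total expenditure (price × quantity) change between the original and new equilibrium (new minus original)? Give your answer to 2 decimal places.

Solve the original market: 196 - 3P = 6P - 191, hence P = 43 and q = 67.
After the shift, demand is qd = 247 - 3P and supply is qs = 6P - 191.
Equate the new curves: 247 - 3P = 6P - 191, giving 438 = 9P, P = 146/3 ≈ 48.6667, q = 101.
Expenditure moves from 43×67 = 2881 to 48.6667×101 = 4915.3333; change = +2034.33.

+2034.33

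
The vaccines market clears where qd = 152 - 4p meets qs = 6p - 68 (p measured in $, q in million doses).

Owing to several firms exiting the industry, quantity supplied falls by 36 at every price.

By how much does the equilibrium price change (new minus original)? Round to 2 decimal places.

+3.60

Initially, 152 - 4p = 6p - 68, so 220 = 10p and p = 22, q = 64.
After the shift, demand is qd = 152 - 4p and supply is qs = 6p - 104.
Clearing the new market: 152 - 4p = 6p - 104, so p = 25.6 and q = 49.6.
Δp = 25.6 − 22 = +3.60.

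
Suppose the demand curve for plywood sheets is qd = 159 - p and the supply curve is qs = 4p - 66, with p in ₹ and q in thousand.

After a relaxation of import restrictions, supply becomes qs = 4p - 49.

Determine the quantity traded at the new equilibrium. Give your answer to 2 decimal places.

117.40

Solve the original market: 159 - p = 4p - 66, hence p = 45 and q = 114.
The new curves are qd = 159 - p (demand) and qs = 4p - 49 (supply).
Setting them equal: 159 - p = 4p - 49 → 208 = 5p, so p = 41.6 and q = 117.4.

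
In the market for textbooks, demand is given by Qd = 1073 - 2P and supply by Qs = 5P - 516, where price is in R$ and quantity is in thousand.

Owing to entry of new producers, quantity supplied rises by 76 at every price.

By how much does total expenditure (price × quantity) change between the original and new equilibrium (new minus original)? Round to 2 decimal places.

Original equilibrium: 1073 - 2P = 5P - 516 gives 1589 = 7P, so P = 227 and Q = 619.
The shock moves the curves to Qd = 1073 - 2P and Qs = 5P - 440.
Setting them equal: 1073 - 2P = 5P - 440 → 1513 = 7P, so P = 1513/7 ≈ 216.1429 and Q = 4485/7 ≈ 640.7143.
Expenditure moves from 227×619 = 140513 to 216.1429×640.7143 = 138485.8163; change = -2027.18.

-2027.18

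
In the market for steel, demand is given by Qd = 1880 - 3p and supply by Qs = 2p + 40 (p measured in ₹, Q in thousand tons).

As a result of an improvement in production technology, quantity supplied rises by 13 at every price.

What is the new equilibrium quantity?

Before the shock: 1880 - 3p = 2p + 40 ⇒ 1840 = 5p ⇒ p = 368, Q = 776.
The new curves are Qd = 1880 - 3p (demand) and Qs = 2p + 53 (supply).
Clearing the new market: 1880 - 3p = 2p + 53, so p = 365.4 and Q = 783.8.

783.8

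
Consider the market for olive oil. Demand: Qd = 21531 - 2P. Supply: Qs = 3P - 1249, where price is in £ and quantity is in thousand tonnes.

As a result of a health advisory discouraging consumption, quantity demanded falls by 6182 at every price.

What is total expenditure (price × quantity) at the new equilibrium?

28913052.08

Initially, 21531 - 2P = 3P - 1249, so 22780 = 5P and P = 4556, Q = 12419.
The new curves are Qd = 15349 - 2P (demand) and Qs = 3P - 1249 (supply).
Equate the new curves: 15349 - 2P = 3P - 1249, giving 16598 = 5P, P = 3319.6, Q = 8709.8.
New expenditure = 3319.6 × 8709.8 = 28913052.08.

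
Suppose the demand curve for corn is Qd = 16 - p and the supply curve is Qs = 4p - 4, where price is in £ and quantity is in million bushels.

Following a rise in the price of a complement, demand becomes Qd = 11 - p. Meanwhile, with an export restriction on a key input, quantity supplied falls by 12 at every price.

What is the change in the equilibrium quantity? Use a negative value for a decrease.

-6.4

Solve the original market: 16 - p = 4p - 4, hence p = 4 and Q = 12.
The shock moves the curves to Qd = 11 - p and Qs = 4p - 16.
Equate the new curves: 11 - p = 4p - 16, giving 27 = 5p, p = 5.4, Q = 5.6.
ΔQ = 5.6 − 12 = -6.4.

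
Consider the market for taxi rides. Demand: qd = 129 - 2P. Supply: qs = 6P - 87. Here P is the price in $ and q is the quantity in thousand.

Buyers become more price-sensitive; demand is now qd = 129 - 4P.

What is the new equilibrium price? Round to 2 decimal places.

21.60

Initially, 129 - 2P = 6P - 87, so 216 = 8P and P = 27, q = 75.
The new curves are qd = 129 - 4P (demand) and qs = 6P - 87 (supply).
Clearing the new market: 129 - 4P = 6P - 87, so P = 21.6 and q = 42.6.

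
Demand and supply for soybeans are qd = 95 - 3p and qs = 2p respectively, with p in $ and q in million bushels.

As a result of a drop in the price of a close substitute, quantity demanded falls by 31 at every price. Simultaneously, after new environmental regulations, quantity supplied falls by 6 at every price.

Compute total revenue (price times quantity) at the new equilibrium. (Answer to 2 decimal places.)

Before the shock: 95 - 3p = 2p ⇒ 95 = 5p ⇒ p = 19, q = 38.
After the shift, demand is qd = 64 - 3p and supply is qs = 2p - 6.
Setting them equal: 64 - 3p = 2p - 6 → 70 = 5p, so p = 14 and q = 22.
New expenditure = 14 × 22 = 308.00.

308.00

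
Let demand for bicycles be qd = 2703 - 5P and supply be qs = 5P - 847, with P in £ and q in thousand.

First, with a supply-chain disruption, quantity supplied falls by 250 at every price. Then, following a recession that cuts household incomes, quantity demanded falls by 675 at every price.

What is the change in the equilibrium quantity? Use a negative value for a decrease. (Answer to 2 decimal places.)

Solve the original market: 2703 - 5P = 5P - 847, hence P = 355 and q = 928.
With the change applied: demand qd = 2028 - 5P, supply qs = 5P - 1097.
New equilibrium: 2028 - 5P = 5P - 1097 ⇒ 3125 = 10P ⇒ P = 312.5, q = 465.5.
Δq = 465.5 − 928 = -462.50.

-462.50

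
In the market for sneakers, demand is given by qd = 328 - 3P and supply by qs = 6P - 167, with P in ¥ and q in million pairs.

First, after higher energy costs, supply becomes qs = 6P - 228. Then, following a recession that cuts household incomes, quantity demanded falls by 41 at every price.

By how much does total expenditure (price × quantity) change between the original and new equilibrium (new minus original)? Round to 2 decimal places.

Original equilibrium: 328 - 3P = 6P - 167 gives 495 = 9P, so P = 55 and q = 163.
After the shift, demand is qd = 287 - 3P and supply is qs = 6P - 228.
Equate the new curves: 287 - 3P = 6P - 228, giving 515 = 9P, P = 515/9 ≈ 57.2222, q = 346/3 ≈ 115.3333.
Expenditure moves from 55×163 = 8965 to 57.2222×115.3333 = 6599.6296; change = -2365.37.

-2365.37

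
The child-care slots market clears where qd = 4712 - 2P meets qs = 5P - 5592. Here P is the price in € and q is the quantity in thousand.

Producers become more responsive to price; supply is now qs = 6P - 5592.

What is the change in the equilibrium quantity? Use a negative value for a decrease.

Before the shock: 4712 - 2P = 5P - 5592 ⇒ 10304 = 7P ⇒ P = 1472, q = 1768.
The new curves are qd = 4712 - 2P (demand) and qs = 6P - 5592 (supply).
Setting them equal: 4712 - 2P = 6P - 5592 → 10304 = 8P, so P = 1288 and q = 2136.
Δq = 2136 − 1768 = +368.

+368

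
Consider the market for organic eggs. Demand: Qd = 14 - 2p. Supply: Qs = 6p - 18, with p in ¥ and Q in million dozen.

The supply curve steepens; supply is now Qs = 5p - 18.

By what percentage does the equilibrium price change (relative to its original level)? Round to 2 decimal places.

+14.29

Original equilibrium: 14 - 2p = 6p - 18 gives 32 = 8p, so p = 4 and Q = 6.
After the shift, demand is Qd = 14 - 2p and supply is Qs = 5p - 18.
New equilibrium: 14 - 2p = 5p - 18 ⇒ 32 = 7p ⇒ p = 32/7 ≈ 4.5714, Q = 34/7 ≈ 4.8571.
%Δp = (4.5714 − 4) / 4 × 100 = +14.29%.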